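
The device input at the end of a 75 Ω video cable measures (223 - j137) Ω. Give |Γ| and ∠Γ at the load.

Γ = (Z_L − Z_0)/(Z_L + Z_0) = (148 − j137)/(298 − j137)
|Γ| = 202/328 = 0.615

Γ ≈ 0.615 ∠ -18.1°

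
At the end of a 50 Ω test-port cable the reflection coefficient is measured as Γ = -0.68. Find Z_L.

Z_L = Z_0·(1 + Γ)/(1 − Γ) = 50·(0.32)/(1.68)

Z_L ≈ 9.52 Ω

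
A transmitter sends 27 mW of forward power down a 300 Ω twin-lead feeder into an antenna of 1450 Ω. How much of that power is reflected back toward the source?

P_reflected ≈ 11.7 mW

Γ = (1450 − 300)/(1450 + 300) = 0.657
|Γ|² = 0.432
P_refl = |Γ|²·P_inc = 11.7 mW, P_del = (1 − |Γ|²)·P_inc = 15.3 mW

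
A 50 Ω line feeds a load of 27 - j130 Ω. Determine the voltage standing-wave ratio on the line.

Γ = (Z_L − Z_0)/(Z_L + Z_0) = (-23 − j130)/(77 − j130)
|Γ| = 132/151 = 0.874
VSWR = (1 + |Γ|)/(1 − |Γ|) = 1.87/0.126

VSWR ≈ 14.8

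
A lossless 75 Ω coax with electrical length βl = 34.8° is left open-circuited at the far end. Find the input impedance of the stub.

tan(βl) = 0.695
For an open-circuited stub, Z_in = −jZ_0·cot(βl) = −jZ_0/tan(βl)

Z_in ≈ −j108 Ω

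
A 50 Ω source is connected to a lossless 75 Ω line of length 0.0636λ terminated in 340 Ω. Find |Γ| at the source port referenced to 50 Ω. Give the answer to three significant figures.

|Γ| ≈ 0.724

βl = 2π × 0.0636 = 22.9°
tan(βl) = 0.422
Z_in = Z_0·(Z_L + jZ_0·tanβl)/(Z_0 + jZ_L·tanβl) = 85.9 − j133 Ω
Γ_s = (Z_in − Z_s)/(Z_in + Z_s) = (35.9 − j133)/(136 − j133), |Γ_s| = 0.724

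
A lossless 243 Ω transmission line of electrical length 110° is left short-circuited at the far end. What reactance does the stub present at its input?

X_in ≈ -668 Ω (capacitive)

tan(βl) = -2.75
For a short-circuited stub, Z_in = jZ_0·tan(βl)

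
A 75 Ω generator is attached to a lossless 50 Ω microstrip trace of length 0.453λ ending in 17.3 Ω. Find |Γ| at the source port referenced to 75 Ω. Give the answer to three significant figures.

βl = 2π × 0.453 = 163°
tan(βl) = -0.304
Z_in = Z_0·(Z_L + jZ_0·tanβl)/(Z_0 + jZ_L·tanβl) = 18.7 − j13.2 Ω
Γ_s = (Z_in − Z_s)/(Z_in + Z_s) = (-56.3 − j13.2)/(93.7 − j13.2), |Γ_s| = 0.611

|Γ| ≈ 0.611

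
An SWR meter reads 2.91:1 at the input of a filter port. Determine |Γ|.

|Γ| ≈ 0.488

|Γ| = (S − 1)/(S + 1) = (2.91 − 1)/(2.91 + 1) = 1.91/3.91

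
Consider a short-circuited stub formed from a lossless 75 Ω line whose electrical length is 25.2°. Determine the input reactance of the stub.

tan(βl) = 0.471
For a short-circuited stub, Z_in = jZ_0·tan(βl)

X_in ≈ 35.3 Ω (inductive)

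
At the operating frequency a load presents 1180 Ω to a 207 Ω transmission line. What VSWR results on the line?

Γ = (1180 − 207)/(1180 + 207) = 0.702
VSWR = (1 + 0.702)/(1 − 0.702)

VSWR ≈ 5.7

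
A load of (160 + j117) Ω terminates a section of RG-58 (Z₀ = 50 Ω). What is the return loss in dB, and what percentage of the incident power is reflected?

RL ≈ 3.5 dB; 44.6% of incident power reflected

Γ = (110 + j117)/(210 + j117), |Γ| = 0.668
RL = −20·log₁₀(0.668) = 3.5 dB
P_refl/P_inc = |Γ|² = 0.446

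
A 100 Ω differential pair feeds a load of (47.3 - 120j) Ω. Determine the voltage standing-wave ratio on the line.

Γ = (Z_L − Z_0)/(Z_L + Z_0) = (-52.7 − j120)/(147.3 − j120)
|Γ| = 131/190 = 0.69
VSWR = (1 + |Γ|)/(1 − |Γ|) = 1.69/0.31

VSWR ≈ 5.45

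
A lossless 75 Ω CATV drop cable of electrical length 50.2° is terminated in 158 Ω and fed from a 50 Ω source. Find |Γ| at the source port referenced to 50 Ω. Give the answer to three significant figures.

tan(βl) = 1.2
Z_in = Z_0·(Z_L + jZ_0·tanβl)/(Z_0 + jZ_L·tanβl) = 52.2 − j41.9 Ω
Γ_s = (Z_in − Z_s)/(Z_in + Z_s) = (2.16 − j41.9)/(102 − j41.9), |Γ_s| = 0.38

|Γ| ≈ 0.38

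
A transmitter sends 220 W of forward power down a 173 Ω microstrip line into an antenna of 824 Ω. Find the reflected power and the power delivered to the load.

P_reflected ≈ 93.8 W; P_delivered ≈ 126 W

Γ = (824 − 173)/(824 + 173) = 0.653
|Γ|² = 0.426
P_refl = |Γ|²·P_inc = 93.8 W, P_del = (1 − |Γ|²)·P_inc = 126 W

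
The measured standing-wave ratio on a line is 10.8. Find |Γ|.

|Γ| ≈ 0.831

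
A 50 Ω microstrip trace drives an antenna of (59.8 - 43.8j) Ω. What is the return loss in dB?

Γ = (9.8 − j43.8)/(109.8 − j43.8), |Γ| = 0.38
RL = −20·log₁₀|Γ| = −20·log₁₀(0.38)

RL ≈ 8.41 dB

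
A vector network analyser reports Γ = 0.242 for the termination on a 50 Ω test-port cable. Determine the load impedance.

Z_L ≈ 81.9 Ω

Z_L = Z_0·(1 + Γ)/(1 − Γ) = 50·(1.24)/(0.758)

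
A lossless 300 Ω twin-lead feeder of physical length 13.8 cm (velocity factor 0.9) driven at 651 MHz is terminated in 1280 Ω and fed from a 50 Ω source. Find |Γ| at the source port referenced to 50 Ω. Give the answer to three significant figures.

|Γ| ≈ 0.773

λ = v/f = 0.9·c / 651 MHz = 0.415 m
βl = 2π·l/λ = 2π × 0.333 = 120°
tan(βl) = -1.75
Z_in = Z_0·(Z_L + jZ_0·tanβl)/(Z_0 + jZ_L·tanβl) = 91.7 + j159 Ω
Γ_s = (Z_in − Z_s)/(Z_in + Z_s) = (41.7 + j159)/(142 + j159), |Γ_s| = 0.773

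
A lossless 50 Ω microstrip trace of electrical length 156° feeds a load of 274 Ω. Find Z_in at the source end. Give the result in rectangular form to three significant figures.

Z_in ≈ 47.2 + j92.9 Ω

tan(βl) = tan(156°) = -0.445
Z_in = Z_0·(Z_L + jZ_0·tanβl)/(Z_0 + jZ_L·tanβl)
     = 50·(274 − j22.3)/(50 − j122)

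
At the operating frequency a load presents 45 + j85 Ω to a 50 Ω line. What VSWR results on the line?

VSWR ≈ 5.02

Γ = (Z_L − Z_0)/(Z_L + Z_0) = (-5 + j85)/(95 + j85)
|Γ| = 85.1/127 = 0.668
VSWR = (1 + |Γ|)/(1 − |Γ|) = 1.67/0.332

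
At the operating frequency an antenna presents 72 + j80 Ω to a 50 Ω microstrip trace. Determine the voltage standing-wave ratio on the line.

VSWR ≈ 3.64

Γ = (Z_L − Z_0)/(Z_L + Z_0) = (22 + j80)/(122 + j80)
|Γ| = 83/146 = 0.569
VSWR = (1 + |Γ|)/(1 − |Γ|) = 1.57/0.431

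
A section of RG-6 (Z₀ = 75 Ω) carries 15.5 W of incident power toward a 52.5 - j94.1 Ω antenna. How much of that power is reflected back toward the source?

P_reflected ≈ 5.78 W

|Γ| = |(-22.5 − j94.1)/(127.5 − j94.1)| = 0.611
|Γ|² = 0.373
P_refl = |Γ|²·P_inc = 5.78 W, P_del = (1 − |Γ|²)·P_inc = 9.72 W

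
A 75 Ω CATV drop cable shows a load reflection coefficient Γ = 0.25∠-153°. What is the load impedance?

Z_L = Z_0·(1 + Γ)/(1 − Γ) = 75·(0.777 − j0.113)/(1.22 + j0.113)

Z_L ≈ 46.6 − j11.3 Ω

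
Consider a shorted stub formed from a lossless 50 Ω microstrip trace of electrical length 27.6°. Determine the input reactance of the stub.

tan(βl) = 0.523
For a shorted stub, Z_in = jZ_0·tan(βl)

X_in ≈ 26.1 Ω (inductive)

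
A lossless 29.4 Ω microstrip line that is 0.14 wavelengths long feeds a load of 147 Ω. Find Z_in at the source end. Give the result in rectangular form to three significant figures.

βl = 2π × 0.14 = 50.4°
tan(βl) = tan(50.4°) = 1.21
Z_in = Z_0·(Z_L + jZ_0·tanβl)/(Z_0 + jZ_L·tanβl)
     = 29.4·(147 + j35.5)/(29.4 + j178)

Z_in ≈ 9.64 − j22.7 Ω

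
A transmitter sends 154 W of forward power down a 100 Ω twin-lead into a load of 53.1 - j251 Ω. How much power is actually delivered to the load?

P_delivered ≈ 37.8 W

|Γ| = |(-46.9 − j251)/(153.1 − j251)| = 0.868
|Γ|² = 0.754
P_refl = |Γ|²·P_inc = 116 W, P_del = (1 − |Γ|²)·P_inc = 37.8 W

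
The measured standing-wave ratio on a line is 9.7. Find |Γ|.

|Γ| ≈ 0.813

|Γ| = (S − 1)/(S + 1) = (9.7 − 1)/(9.7 + 1) = 8.7/10.7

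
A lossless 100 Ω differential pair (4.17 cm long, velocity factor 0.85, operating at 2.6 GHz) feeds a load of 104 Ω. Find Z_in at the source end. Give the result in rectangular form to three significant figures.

Z_in ≈ 102 + j3.24 Ω

λ = v/f = 0.85·c / 2.6 GHz = 0.0981 m
βl = 2π·l/λ = 2π × 0.425 = 153°
tan(βl) = tan(153°) = -0.508
Z_in = Z_0·(Z_L + jZ_0·tanβl)/(Z_0 + jZ_L·tanβl)
     = 100·(104 − j50.8)/(100 − j52.8)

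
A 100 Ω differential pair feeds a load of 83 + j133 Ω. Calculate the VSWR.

VSWR ≈ 3.91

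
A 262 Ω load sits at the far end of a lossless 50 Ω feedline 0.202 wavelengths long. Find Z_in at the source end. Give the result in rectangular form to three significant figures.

βl = 2π × 0.202 = 72.7°
tan(βl) = tan(72.7°) = 3.21
Z_in = Z_0·(Z_L + jZ_0·tanβl)/(Z_0 + jZ_L·tanβl)
     = 50·(262 + j161)/(50 + j842)

Z_in ≈ 10.4 − j14.9 Ω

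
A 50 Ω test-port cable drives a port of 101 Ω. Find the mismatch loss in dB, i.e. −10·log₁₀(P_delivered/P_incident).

mismatch loss ≈ 0.526 dB

Γ = (101 − 50)/(101 + 50) = 0.338
|Γ|² = 0.114, so P_del/P_inc = 1 − |Γ|² = 0.886
ML = −10·log₁₀(1 − |Γ|²)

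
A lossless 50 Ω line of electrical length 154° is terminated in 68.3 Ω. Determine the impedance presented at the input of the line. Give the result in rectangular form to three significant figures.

tan(βl) = tan(154°) = -0.488
Z_in = Z_0·(Z_L + jZ_0·tanβl)/(Z_0 + jZ_L·tanβl)
     = 50·(68.3 − j24.4)/(50 − j33.3)

Z_in ≈ 58.6 + j14.6 Ω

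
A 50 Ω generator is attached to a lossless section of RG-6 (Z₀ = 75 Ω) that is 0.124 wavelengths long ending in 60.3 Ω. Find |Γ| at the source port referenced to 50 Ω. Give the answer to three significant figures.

|Γ| ≈ 0.226

βl = 2π × 0.124 = 44.6°
tan(βl) = 0.988
Z_in = Z_0·(Z_L + jZ_0·tanβl)/(Z_0 + jZ_L·tanβl) = 73.1 + j16.1 Ω
Γ_s = (Z_in − Z_s)/(Z_in + Z_s) = (23.1 + j16.1)/(123 + j16.1), |Γ_s| = 0.226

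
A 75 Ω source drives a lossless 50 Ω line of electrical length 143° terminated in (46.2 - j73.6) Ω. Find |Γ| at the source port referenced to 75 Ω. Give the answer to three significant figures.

|Γ| ≈ 0.478

tan(βl) = -0.754
Z_in = Z_0·(Z_L + jZ_0·tanβl)/(Z_0 + jZ_L·tanβl) = 146 + j89.2 Ω
Γ_s = (Z_in − Z_s)/(Z_in + Z_s) = (70.8 + j89.2)/(221 + j89.2), |Γ_s| = 0.478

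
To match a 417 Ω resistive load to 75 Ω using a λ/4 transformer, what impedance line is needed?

Z_qwt ≈ 177 Ω

Z_qwt = √(Z_0·R_L) = √(75 × 417) = √31280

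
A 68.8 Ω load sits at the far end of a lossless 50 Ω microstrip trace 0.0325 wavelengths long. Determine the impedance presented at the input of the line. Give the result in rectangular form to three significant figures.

βl = 2π × 0.0325 = 11.7°
tan(βl) = tan(11.7°) = 0.207
Z_in = Z_0·(Z_L + jZ_0·tanβl)/(Z_0 + jZ_L·tanβl)
     = 50·(68.8 + j10.4)/(50 + j14.2)

Z_in ≈ 66.4 − j8.56 Ω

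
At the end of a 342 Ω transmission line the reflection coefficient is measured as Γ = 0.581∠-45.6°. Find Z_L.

Z_L ≈ 432 − j541 Ω

Z_L = Z_0·(1 + Γ)/(1 − Γ) = 342·(1.41 − j0.415)/(0.593 + j0.415)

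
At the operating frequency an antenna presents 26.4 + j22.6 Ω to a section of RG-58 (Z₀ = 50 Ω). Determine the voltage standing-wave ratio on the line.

VSWR ≈ 2.39

Γ = (Z_L − Z_0)/(Z_L + Z_0) = (-23.6 + j22.6)/(76.4 + j22.6)
|Γ| = 32.7/79.7 = 0.41
VSWR = (1 + |Γ|)/(1 − |Γ|) = 1.41/0.59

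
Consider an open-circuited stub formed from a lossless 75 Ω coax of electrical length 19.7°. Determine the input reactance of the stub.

X_in ≈ -209 Ω (capacitive)

tan(βl) = 0.358
For an open-circuited stub, Z_in = −jZ_0·cot(βl) = −jZ_0/tan(βl)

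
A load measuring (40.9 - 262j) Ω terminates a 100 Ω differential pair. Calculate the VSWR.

Γ = (Z_L − Z_0)/(Z_L + Z_0) = (-59.1 − j262)/(140.9 − j262)
|Γ| = 269/297 = 0.903
VSWR = (1 + |Γ|)/(1 − |Γ|) = 1.9/0.0972

VSWR ≈ 19.6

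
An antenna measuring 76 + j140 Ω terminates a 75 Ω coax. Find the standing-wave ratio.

Γ = (Z_L − Z_0)/(Z_L + Z_0) = (1 + j140)/(151 + j140)
|Γ| = 140/206 = 0.68
VSWR = (1 + |Γ|)/(1 − |Γ|) = 1.68/0.32

VSWR ≈ 5.25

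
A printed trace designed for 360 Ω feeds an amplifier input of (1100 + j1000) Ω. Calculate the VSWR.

Γ = (Z_L − Z_0)/(Z_L + Z_0) = (740 + j1000)/(1460 + j1000)
|Γ| = 1240/1770 = 0.703
VSWR = (1 + |Γ|)/(1 − |Γ|) = 1.7/0.297

VSWR ≈ 5.73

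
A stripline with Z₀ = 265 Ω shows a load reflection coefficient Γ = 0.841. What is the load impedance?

Z_L = Z_0·(1 + Γ)/(1 − Γ) = 265·(1.84)/(0.159)

Z_L ≈ 3070 Ω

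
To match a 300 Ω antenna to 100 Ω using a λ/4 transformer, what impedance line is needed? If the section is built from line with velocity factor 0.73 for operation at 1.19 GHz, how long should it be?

Z_qwt ≈ 173 Ω; length ≈ 4.6 cm

Z_qwt = √(Z_0·R_L) = √(100 × 300) = √30000
λ = 0.73·c/f = 0.184 m, so l = λ/4 = 0.046 m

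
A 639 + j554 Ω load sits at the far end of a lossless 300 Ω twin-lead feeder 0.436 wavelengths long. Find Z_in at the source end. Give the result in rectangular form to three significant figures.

Z_in ≈ 188 + j334 Ω

βl = 2π × 0.436 = 157°
tan(βl) = tan(157°) = -0.425
Z_in = Z_0·(Z_L + jZ_0·tanβl)/(Z_0 + jZ_L·tanβl)
     = 300·(639 + j426)/(536 − j272)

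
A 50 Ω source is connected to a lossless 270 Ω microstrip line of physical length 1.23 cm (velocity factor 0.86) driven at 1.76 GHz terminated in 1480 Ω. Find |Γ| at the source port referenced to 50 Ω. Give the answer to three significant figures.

λ = v/f = 0.86·c / 1.76 GHz = 0.147 m
βl = 2π·l/λ = 2π × 0.0839 = 30.2°
tan(βl) = 0.582
Z_in = Z_0·(Z_L + jZ_0·tanβl)/(Z_0 + jZ_L·tanβl) = 177 − j408 Ω
Γ_s = (Z_in − Z_s)/(Z_in + Z_s) = (127 − j408)/(227 − j408), |Γ_s| = 0.915

|Γ| ≈ 0.915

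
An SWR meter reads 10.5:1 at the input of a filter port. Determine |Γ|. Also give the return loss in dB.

|Γ| = (S − 1)/(S + 1) = (10.5 − 1)/(10.5 + 1) = 9.5/11.5
RL = −20·log₁₀|Γ| = −20·log₁₀(0.826)

|Γ| ≈ 0.826; return loss ≈ 1.66 dB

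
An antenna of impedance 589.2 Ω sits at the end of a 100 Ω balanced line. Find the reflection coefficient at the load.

Γ = (Z_L − Z_0)/(Z_L + Z_0) = (589.2 − 100)/(589.2 + 100) = 489.2/689.2

Γ = 0.71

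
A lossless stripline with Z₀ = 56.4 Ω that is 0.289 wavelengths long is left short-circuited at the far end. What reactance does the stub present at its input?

X_in ≈ -226 Ω (capacitive)

βl = 2π × 0.289 = 104°
tan(βl) = -4
For a short-circuited stub, Z_in = jZ_0·tan(βl)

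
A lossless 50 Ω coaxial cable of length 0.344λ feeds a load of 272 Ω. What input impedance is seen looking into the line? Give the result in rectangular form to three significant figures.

Z_in ≈ 13.1 + j31.9 Ω

βl = 2π × 0.344 = 124°
tan(βl) = tan(124°) = -1.49
Z_in = Z_0·(Z_L + jZ_0·tanβl)/(Z_0 + jZ_L·tanβl)
     = 50·(272 − j74.6)/(50 − j406)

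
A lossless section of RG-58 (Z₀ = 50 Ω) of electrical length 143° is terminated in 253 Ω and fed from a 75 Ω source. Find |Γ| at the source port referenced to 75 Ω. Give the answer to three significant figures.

|Γ| ≈ 0.663

tan(βl) = -0.754
Z_in = Z_0·(Z_L + jZ_0·tanβl)/(Z_0 + jZ_L·tanβl) = 25.5 + j59.7 Ω
Γ_s = (Z_in − Z_s)/(Z_in + Z_s) = (-49.5 + j59.7)/(101 + j59.7), |Γ_s| = 0.663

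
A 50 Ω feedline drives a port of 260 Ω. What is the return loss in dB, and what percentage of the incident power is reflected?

RL ≈ 3.38 dB; 45.9% of incident power reflected

Γ = (260 − 50)/(260 + 50) = 0.677
RL = −20·log₁₀(0.677) = 3.38 dB
P_refl/P_inc = |Γ|² = 0.459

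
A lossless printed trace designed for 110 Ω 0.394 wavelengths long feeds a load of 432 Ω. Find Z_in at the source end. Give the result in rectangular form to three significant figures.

Z_in ≈ 66.4 + j118 Ω

βl = 2π × 0.394 = 142°
tan(βl) = tan(142°) = -0.786
Z_in = Z_0·(Z_L + jZ_0·tanβl)/(Z_0 + jZ_L·tanβl)
     = 110·(432 − j86.4)/(110 − j339)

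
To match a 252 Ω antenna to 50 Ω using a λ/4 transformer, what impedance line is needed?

Z_qwt ≈ 112 Ω

Z_qwt = √(Z_0·R_L) = √(50 × 252) = √12600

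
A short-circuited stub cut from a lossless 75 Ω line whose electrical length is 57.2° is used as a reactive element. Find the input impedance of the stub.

tan(βl) = 1.55
For a short-circuited stub, Z_in = jZ_0·tan(βl)

Z_in ≈ +j116 Ω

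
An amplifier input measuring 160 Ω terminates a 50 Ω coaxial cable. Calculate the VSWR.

VSWR ≈ 3.2

Γ = (160 − 50)/(160 + 50) = 0.524
VSWR = (1 + 0.524)/(1 − 0.524)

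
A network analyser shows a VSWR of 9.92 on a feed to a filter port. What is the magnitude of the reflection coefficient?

|Γ| = (S − 1)/(S + 1) = (9.92 − 1)/(9.92 + 1) = 8.92/10.9

|Γ| ≈ 0.817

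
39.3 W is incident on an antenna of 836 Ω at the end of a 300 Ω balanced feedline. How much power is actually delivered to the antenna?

P_delivered ≈ 30.6 W

Γ = (836 − 300)/(836 + 300) = 0.472
|Γ|² = 0.223
P_refl = |Γ|²·P_inc = 8.75 W, P_del = (1 − |Γ|²)·P_inc = 30.6 W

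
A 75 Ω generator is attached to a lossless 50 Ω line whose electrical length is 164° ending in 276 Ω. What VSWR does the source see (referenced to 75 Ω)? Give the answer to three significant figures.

tan(βl) = -0.287
Z_in = Z_0·(Z_L + jZ_0·tanβl)/(Z_0 + jZ_L·tanβl) = 85.2 + j121 Ω
Γ_s = (Z_in − Z_s)/(Z_in + Z_s) = (10.2 + j121)/(160 + j121), |Γ_s| = 0.603
VSWR = (1 + |Γ_s|)/(1 − |Γ_s|)

VSWR ≈ 4.04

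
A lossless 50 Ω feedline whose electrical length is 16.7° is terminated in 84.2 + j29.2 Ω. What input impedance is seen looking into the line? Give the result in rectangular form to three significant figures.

tan(βl) = tan(16.7°) = 0.3
Z_in = Z_0·(Z_L + jZ_0·tanβl)/(Z_0 + jZ_L·tanβl)
     = 50·(84.2 + j44.2)/(41.2 + j25.3)

Z_in ≈ 98.1 − j6.5 Ω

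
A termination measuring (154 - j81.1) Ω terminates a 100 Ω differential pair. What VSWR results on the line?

VSWR ≈ 2.15

Γ = (Z_L − Z_0)/(Z_L + Z_0) = (54 − j81.1)/(254 − j81.1)
|Γ| = 97.4/267 = 0.365
VSWR = (1 + |Γ|)/(1 − |Γ|) = 1.37/0.635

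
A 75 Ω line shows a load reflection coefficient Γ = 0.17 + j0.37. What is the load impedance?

Z_L ≈ 75.8 + j67.2 Ω

Z_L = Z_0·(1 + Γ)/(1 − Γ) = 75·(1.17 + j0.37)/(0.83 − j0.37)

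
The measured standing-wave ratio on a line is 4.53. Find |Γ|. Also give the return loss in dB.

|Γ| = (S − 1)/(S + 1) = (4.53 − 1)/(4.53 + 1) = 3.53/5.53
RL = −20·log₁₀|Γ| = −20·log₁₀(0.638)

|Γ| ≈ 0.638; return loss ≈ 3.9 dB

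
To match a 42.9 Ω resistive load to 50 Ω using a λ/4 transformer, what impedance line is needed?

Z_qwt ≈ 46.3 Ω

Z_qwt = √(Z_0·R_L) = √(50 × 42.9) = √2145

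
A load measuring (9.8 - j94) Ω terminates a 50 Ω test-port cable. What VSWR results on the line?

VSWR ≈ 23.3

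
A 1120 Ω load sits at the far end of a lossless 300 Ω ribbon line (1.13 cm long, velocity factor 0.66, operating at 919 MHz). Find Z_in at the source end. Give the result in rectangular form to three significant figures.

λ = v/f = 0.66·c / 919 MHz = 0.215 m
βl = 2π·l/λ = 2π × 0.0524 = 18.9°
tan(βl) = tan(18.9°) = 0.342
Z_in = Z_0·(Z_L + jZ_0·tanβl)/(Z_0 + jZ_L·tanβl)
     = 300·(1120 + j103)/(300 + j383)

Z_in ≈ 476 − j505 Ω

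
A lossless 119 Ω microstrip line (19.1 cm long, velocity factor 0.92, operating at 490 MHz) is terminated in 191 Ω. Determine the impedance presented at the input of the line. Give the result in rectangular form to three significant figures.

Z_in ≈ 89.6 + j39.6 Ω

λ = v/f = 0.92·c / 490 MHz = 0.563 m
βl = 2π·l/λ = 2π × 0.339 = 122°
tan(βl) = tan(122°) = -1.6
Z_in = Z_0·(Z_L + jZ_0·tanβl)/(Z_0 + jZ_L·tanβl)
     = 119·(191 − j190)/(119 − j305)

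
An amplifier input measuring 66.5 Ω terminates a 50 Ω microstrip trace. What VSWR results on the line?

VSWR ≈ 1.33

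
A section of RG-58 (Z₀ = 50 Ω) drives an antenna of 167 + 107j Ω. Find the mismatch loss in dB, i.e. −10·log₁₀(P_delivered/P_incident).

mismatch loss ≈ 2.44 dB

Γ = (117 + j107)/(217 + j107), |Γ| = 0.655
|Γ|² = 0.429, so P_del/P_inc = 1 − |Γ|² = 0.571
ML = −10·log₁₀(1 − |Γ|²)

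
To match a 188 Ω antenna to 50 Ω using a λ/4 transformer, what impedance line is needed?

Z_qwt ≈ 97 Ω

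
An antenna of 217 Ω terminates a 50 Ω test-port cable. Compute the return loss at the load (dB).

RL ≈ 4.08 dB

Γ = (217 − 50)/(217 + 50) = 0.625
RL = −20·log₁₀|Γ| = −20·log₁₀(0.625)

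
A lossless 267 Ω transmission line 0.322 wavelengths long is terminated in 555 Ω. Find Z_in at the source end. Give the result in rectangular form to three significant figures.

βl = 2π × 0.322 = 116°
tan(βl) = tan(116°) = -2.06
Z_in = Z_0·(Z_L + jZ_0·tanβl)/(Z_0 + jZ_L·tanβl)
     = 267·(555 − j549)/(267 − j1140)

Z_in ≈ 151 + j94.6 Ω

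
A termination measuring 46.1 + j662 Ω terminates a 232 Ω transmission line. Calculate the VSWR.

VSWR ≈ 46.2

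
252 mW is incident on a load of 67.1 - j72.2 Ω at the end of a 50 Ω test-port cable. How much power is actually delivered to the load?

|Γ| = |(17.1 − j72.2)/(117.1 − j72.2)| = 0.539
|Γ|² = 0.291
P_refl = |Γ|²·P_inc = 73.3 mW, P_del = (1 − |Γ|²)·P_inc = 179 mW

P_delivered ≈ 179 mW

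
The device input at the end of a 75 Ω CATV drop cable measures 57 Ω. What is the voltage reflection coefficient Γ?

Γ = -0.136

Γ = (Z_L − Z_0)/(Z_L + Z_0) = (57 − 75)/(57 + 75) = -18/132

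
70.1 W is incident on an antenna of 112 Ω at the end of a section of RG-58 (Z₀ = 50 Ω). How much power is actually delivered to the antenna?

Γ = (112 − 50)/(112 + 50) = 0.383
|Γ|² = 0.146
P_refl = |Γ|²·P_inc = 10.3 W, P_del = (1 − |Γ|²)·P_inc = 59.8 W

P_delivered ≈ 59.8 W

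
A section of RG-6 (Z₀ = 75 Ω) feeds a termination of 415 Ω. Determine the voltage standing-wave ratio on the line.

Γ = (415 − 75)/(415 + 75) = 0.694
VSWR = (1 + 0.694)/(1 − 0.694)

VSWR ≈ 5.53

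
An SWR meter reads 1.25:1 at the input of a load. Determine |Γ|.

|Γ| = (S − 1)/(S + 1) = (1.25 − 1)/(1.25 + 1) = 0.25/2.25

|Γ| ≈ 0.111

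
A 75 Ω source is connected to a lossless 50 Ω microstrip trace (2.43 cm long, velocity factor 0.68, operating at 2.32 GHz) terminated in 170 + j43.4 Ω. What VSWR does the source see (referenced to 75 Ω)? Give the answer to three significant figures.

λ = v/f = 0.68·c / 2.32 GHz = 0.0879 m
βl = 2π·l/λ = 2π × 0.276 = 99.5°
tan(βl) = -5.98
Z_in = Z_0·(Z_L + jZ_0·tanβl)/(Z_0 + jZ_L·tanβl) = 13.8 + j4.14 Ω
Γ_s = (Z_in − Z_s)/(Z_in + Z_s) = (-61.2 + j4.14)/(88.8 + j4.14), |Γ_s| = 0.689
VSWR = (1 + |Γ_s|)/(1 − |Γ_s|)

VSWR ≈ 5.44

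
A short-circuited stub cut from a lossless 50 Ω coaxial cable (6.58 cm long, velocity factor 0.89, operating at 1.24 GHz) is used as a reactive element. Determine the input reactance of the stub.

λ = v/f = 0.89·c / 1.24 GHz = 0.215 m
βl = 2π·l/λ = 2π × 0.306 = 110°
tan(βl) = -2.75
For a short-circuited stub, Z_in = jZ_0·tan(βl)

X_in ≈ -137 Ω (capacitive)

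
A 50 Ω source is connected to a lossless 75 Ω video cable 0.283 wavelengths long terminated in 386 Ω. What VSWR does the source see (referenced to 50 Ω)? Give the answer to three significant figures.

βl = 2π × 0.283 = 102°
tan(βl) = -4.75
Z_in = Z_0·(Z_L + jZ_0·tanβl)/(Z_0 + jZ_L·tanβl) = 15.2 + j15.2 Ω
Γ_s = (Z_in − Z_s)/(Z_in + Z_s) = (-34.8 + j15.2)/(65.2 + j15.2), |Γ_s| = 0.567
VSWR = (1 + |Γ_s|)/(1 − |Γ_s|)

VSWR ≈ 3.62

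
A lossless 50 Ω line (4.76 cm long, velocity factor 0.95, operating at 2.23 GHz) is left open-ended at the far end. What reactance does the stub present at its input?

X_in ≈ 48.4 Ω (inductive)

λ = v/f = 0.95·c / 2.23 GHz = 0.128 m
βl = 2π·l/λ = 2π × 0.372 = 134°
tan(βl) = -1.03
For an open-ended stub, Z_in = −jZ_0·cot(βl) = −jZ_0/tan(βl)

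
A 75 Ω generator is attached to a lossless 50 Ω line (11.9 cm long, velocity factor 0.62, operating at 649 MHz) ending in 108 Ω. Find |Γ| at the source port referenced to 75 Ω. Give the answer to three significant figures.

λ = v/f = 0.62·c / 649 MHz = 0.287 m
βl = 2π·l/λ = 2π × 0.415 = 149°
tan(βl) = -0.59
Z_in = Z_0·(Z_L + jZ_0·tanβl)/(Z_0 + jZ_L·tanβl) = 55.5 + j41.2 Ω
Γ_s = (Z_in − Z_s)/(Z_in + Z_s) = (-19.5 + j41.2)/(131 + j41.2), |Γ_s| = 0.333

|Γ| ≈ 0.333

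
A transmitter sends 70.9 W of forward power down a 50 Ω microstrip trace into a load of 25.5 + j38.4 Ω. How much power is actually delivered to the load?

P_delivered ≈ 50.4 W

|Γ| = |(-24.5 + j38.4)/(75.5 + j38.4)| = 0.538
|Γ|² = 0.289
P_refl = |Γ|²·P_inc = 20.5 W, P_del = (1 − |Γ|²)·P_inc = 50.4 W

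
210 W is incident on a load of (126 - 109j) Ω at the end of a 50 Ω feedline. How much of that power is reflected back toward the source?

|Γ| = |(76 − j109)/(176 − j109)| = 0.642
|Γ|² = 0.412
P_refl = |Γ|²·P_inc = 86.5 W, P_del = (1 − |Γ|²)·P_inc = 123 W

P_reflected ≈ 86.5 W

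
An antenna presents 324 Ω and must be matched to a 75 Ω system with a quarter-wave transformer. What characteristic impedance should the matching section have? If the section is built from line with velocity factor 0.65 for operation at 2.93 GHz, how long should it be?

Z_qwt ≈ 156 Ω; length ≈ 1.66 cm

Z_qwt = √(Z_0·R_L) = √(75 × 324) = √24300
λ = 0.65·c/f = 0.0666 m, so l = λ/4 = 0.0166 m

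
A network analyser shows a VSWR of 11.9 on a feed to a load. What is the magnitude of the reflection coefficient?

|Γ| ≈ 0.845

|Γ| = (S − 1)/(S + 1) = (11.9 − 1)/(11.9 + 1) = 10.9/12.9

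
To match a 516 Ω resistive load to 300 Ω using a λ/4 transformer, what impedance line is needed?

Z_qwt ≈ 393 Ω

Z_qwt = √(Z_0·R_L) = √(300 × 516) = √154800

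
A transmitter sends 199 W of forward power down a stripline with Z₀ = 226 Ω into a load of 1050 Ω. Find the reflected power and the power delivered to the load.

P_reflected ≈ 83 W; P_delivered ≈ 116 W

Γ = (1050 − 226)/(1050 + 226) = 0.646
|Γ|² = 0.417
P_refl = |Γ|²·P_inc = 83 W, P_del = (1 − |Γ|²)·P_inc = 116 W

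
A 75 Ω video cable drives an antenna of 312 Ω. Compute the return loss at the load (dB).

RL ≈ 4.26 dB

Γ = (312 − 75)/(312 + 75) = 0.612
RL = −20·log₁₀|Γ| = −20·log₁₀(0.612)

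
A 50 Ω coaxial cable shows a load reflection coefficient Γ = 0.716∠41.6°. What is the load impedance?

Z_L ≈ 55.2 + j108 Ω

Z_L = Z_0·(1 + Γ)/(1 − Γ) = 50·(1.54 + j0.475)/(0.465 − j0.475)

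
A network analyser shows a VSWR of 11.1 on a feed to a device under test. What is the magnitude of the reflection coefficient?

|Γ| ≈ 0.835

|Γ| = (S − 1)/(S + 1) = (11.1 − 1)/(11.1 + 1) = 10.1/12.1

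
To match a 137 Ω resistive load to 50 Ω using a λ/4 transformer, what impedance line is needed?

Z_qwt ≈ 82.8 Ω

Z_qwt = √(Z_0·R_L) = √(50 × 137) = √6850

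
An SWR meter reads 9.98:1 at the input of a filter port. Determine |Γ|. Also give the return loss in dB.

|Γ| = (S − 1)/(S + 1) = (9.98 − 1)/(9.98 + 1) = 8.98/11
RL = −20·log₁₀|Γ| = −20·log₁₀(0.818)

|Γ| ≈ 0.818; return loss ≈ 1.75 dB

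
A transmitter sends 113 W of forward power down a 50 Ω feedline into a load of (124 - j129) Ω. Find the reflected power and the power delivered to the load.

|Γ| = |(74 − j129)/(174 − j129)| = 0.687
|Γ|² = 0.471
P_refl = |Γ|²·P_inc = 53.3 W, P_del = (1 − |Γ|²)·P_inc = 59.7 W

P_reflected ≈ 53.3 W; P_delivered ≈ 59.7 W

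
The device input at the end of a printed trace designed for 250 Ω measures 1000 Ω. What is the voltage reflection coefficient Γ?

Γ = 0.6

Γ = (Z_L − Z_0)/(Z_L + Z_0) = (1000 − 250)/(1000 + 250) = 750/1250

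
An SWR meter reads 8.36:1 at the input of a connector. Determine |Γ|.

|Γ| = (S − 1)/(S + 1) = (8.36 − 1)/(8.36 + 1) = 7.36/9.36

|Γ| ≈ 0.786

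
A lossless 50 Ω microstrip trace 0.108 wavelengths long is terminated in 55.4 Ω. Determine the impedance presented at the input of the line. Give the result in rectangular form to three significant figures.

βl = 2π × 0.108 = 38.9°
tan(βl) = tan(38.9°) = 0.806
Z_in = Z_0·(Z_L + jZ_0·tanβl)/(Z_0 + jZ_L·tanβl)
     = 50·(55.4 + j40.3)/(50 + j44.7)

Z_in ≈ 50.8 − j5.1 Ω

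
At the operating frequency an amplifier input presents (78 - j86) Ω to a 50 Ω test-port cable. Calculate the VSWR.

Γ = (Z_L − Z_0)/(Z_L + Z_0) = (28 − j86)/(128 − j86)
|Γ| = 90.4/154 = 0.587
VSWR = (1 + |Γ|)/(1 − |Γ|) = 1.59/0.413

VSWR ≈ 3.84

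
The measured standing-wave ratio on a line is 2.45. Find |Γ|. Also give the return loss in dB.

|Γ| = (S − 1)/(S + 1) = (2.45 − 1)/(2.45 + 1) = 1.45/3.45
RL = −20·log₁₀|Γ| = −20·log₁₀(0.42)

|Γ| ≈ 0.42; return loss ≈ 7.53 dB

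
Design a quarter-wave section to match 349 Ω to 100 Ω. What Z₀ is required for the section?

Z_qwt ≈ 187 Ω

Z_qwt = √(Z_0·R_L) = √(100 × 349) = √34900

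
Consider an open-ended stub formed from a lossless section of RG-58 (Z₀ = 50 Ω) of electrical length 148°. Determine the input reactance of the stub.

X_in ≈ 80 Ω (inductive)

tan(βl) = -0.625
For an open-ended stub, Z_in = −jZ_0·cot(βl) = −jZ_0/tan(βl)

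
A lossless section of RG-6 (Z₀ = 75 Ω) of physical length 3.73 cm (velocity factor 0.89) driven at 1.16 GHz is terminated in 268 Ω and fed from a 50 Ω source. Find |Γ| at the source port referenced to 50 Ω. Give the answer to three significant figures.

|Γ| ≈ 0.529

λ = v/f = 0.89·c / 1.16 GHz = 0.23 m
βl = 2π·l/λ = 2π × 0.162 = 58.3°
tan(βl) = 1.62
Z_in = Z_0·(Z_L + jZ_0·tanβl)/(Z_0 + jZ_L·tanβl) = 28.1 − j41.4 Ω
Γ_s = (Z_in − Z_s)/(Z_in + Z_s) = (-21.9 − j41.4)/(78.1 − j41.4), |Γ_s| = 0.529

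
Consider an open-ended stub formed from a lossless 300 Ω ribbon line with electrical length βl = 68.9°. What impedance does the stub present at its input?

tan(βl) = 2.59
For an open-ended stub, Z_in = −jZ_0·cot(βl) = −jZ_0/tan(βl)

Z_in ≈ −j116 Ω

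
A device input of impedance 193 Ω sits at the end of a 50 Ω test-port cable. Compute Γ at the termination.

Γ = 0.588

Γ = (Z_L − Z_0)/(Z_L + Z_0) = (193 − 50)/(193 + 50) = 143/243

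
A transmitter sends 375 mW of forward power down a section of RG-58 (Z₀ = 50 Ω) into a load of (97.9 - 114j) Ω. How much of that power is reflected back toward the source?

|Γ| = |(47.9 − j114)/(147.9 − j114)| = 0.662
|Γ|² = 0.438
P_refl = |Γ|²·P_inc = 164 mW, P_del = (1 − |Γ|²)·P_inc = 211 mW

P_reflected ≈ 164 mW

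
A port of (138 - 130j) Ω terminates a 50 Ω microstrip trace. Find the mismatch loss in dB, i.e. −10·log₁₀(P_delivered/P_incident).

Γ = (88 − j130)/(188 − j130), |Γ| = 0.687
|Γ|² = 0.472, so P_del/P_inc = 1 − |Γ|² = 0.528
ML = −10·log₁₀(1 − |Γ|²)

mismatch loss ≈ 2.77 dB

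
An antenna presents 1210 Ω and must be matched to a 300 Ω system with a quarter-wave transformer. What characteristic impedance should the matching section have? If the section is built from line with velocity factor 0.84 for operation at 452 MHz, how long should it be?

Z_qwt ≈ 602 Ω; length ≈ 13.9 cm

Z_qwt = √(Z_0·R_L) = √(300 × 1210) = √363000
λ = 0.84·c/f = 0.558 m, so l = λ/4 = 0.139 m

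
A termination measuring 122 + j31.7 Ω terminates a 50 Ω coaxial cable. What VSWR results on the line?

VSWR ≈ 2.64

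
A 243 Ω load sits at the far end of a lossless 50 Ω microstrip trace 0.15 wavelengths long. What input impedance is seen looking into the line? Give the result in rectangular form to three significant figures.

Z_in ≈ 15.4 − j34 Ω

βl = 2π × 0.15 = 54°
tan(βl) = tan(54°) = 1.38
Z_in = Z_0·(Z_L + jZ_0·tanβl)/(Z_0 + jZ_L·tanβl)
     = 50·(243 + j68.8)/(50 + j334)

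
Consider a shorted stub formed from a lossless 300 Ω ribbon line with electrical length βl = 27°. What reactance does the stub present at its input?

X_in ≈ 153 Ω (inductive)

tan(βl) = 0.51
For a shorted stub, Z_in = jZ_0·tan(βl)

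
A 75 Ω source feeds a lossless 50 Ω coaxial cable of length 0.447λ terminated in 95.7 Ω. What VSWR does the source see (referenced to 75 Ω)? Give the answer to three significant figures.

VSWR ≈ 1.53

βl = 2π × 0.447 = 161°
tan(βl) = -0.346
Z_in = Z_0·(Z_L + jZ_0·tanβl)/(Z_0 + jZ_L·tanβl) = 74.5 + j32 Ω
Γ_s = (Z_in − Z_s)/(Z_in + Z_s) = (-0.502 + j32)/(149 + j32), |Γ_s| = 0.209
VSWR = (1 + |Γ_s|)/(1 − |Γ_s|)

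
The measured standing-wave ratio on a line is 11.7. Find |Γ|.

|Γ| ≈ 0.843

|Γ| = (S − 1)/(S + 1) = (11.7 − 1)/(11.7 + 1) = 10.7/12.7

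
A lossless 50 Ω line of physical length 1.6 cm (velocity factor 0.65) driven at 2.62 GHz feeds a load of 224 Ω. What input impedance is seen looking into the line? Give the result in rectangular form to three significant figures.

λ = v/f = 0.65·c / 2.62 GHz = 0.0744 m
βl = 2π·l/λ = 2π × 0.215 = 77.4°
tan(βl) = tan(77.4°) = 4.47
Z_in = Z_0·(Z_L + jZ_0·tanβl)/(Z_0 + jZ_L·tanβl)
     = 50·(224 + j224)/(50 + j1000)

Z_in ≈ 11.7 − j10.6 Ω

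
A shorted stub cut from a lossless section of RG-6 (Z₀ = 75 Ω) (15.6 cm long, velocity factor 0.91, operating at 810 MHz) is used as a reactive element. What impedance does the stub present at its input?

Z_in ≈ −j17.8 Ω

λ = v/f = 0.91·c / 810 MHz = 0.337 m
βl = 2π·l/λ = 2π × 0.463 = 167°
tan(βl) = -0.238
For a shorted stub, Z_in = jZ_0·tan(βl)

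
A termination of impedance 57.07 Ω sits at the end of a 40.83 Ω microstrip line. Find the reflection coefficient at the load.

Γ = 0.166

Γ = (Z_L − Z_0)/(Z_L + Z_0) = (57.07 − 40.83)/(57.07 + 40.83) = 16.24/97.9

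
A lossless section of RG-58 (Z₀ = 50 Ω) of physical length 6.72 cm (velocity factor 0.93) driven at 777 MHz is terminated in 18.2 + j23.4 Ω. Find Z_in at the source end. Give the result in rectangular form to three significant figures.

Z_in ≈ 158 − j43.1 Ω

λ = v/f = 0.93·c / 777 MHz = 0.359 m
βl = 2π·l/λ = 2π × 0.187 = 67.4°
tan(βl) = tan(67.4°) = 2.4
Z_in = Z_0·(Z_L + jZ_0·tanβl)/(Z_0 + jZ_L·tanβl)
     = 50·(18.2 + j143)/(-6.14 + j43.7)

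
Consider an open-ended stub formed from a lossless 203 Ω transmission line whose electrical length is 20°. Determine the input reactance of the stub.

tan(βl) = 0.364
For an open-ended stub, Z_in = −jZ_0·cot(βl) = −jZ_0/tan(βl)

X_in ≈ -558 Ω (capacitive)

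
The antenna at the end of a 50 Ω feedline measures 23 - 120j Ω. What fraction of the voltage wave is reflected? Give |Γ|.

Γ = (Z_L − Z_0)/(Z_L + Z_0) = (-27 − j120)/(73 − j120)
|Γ| = 123/140

|Γ| ≈ 0.876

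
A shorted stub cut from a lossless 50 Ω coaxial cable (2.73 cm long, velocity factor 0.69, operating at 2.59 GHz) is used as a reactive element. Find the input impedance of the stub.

λ = v/f = 0.69·c / 2.59 GHz = 0.0799 m
βl = 2π·l/λ = 2π × 0.342 = 123°
tan(βl) = -1.54
For a shorted stub, Z_in = jZ_0·tan(βl)

Z_in ≈ −j77.1 Ω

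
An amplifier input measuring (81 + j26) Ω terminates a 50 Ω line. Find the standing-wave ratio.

VSWR ≈ 1.87

Γ = (Z_L − Z_0)/(Z_L + Z_0) = (31 + j26)/(131 + j26)
|Γ| = 40.5/134 = 0.303
VSWR = (1 + |Γ|)/(1 − |Γ|) = 1.3/0.697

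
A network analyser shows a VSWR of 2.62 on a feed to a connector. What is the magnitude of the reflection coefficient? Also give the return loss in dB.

|Γ| = (S − 1)/(S + 1) = (2.62 − 1)/(2.62 + 1) = 1.62/3.62
RL = −20·log₁₀|Γ| = −20·log₁₀(0.448)

|Γ| ≈ 0.448; return loss ≈ 6.98 dB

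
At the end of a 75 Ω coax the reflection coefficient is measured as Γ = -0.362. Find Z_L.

Z_L ≈ 35.1 Ω

Z_L = Z_0·(1 + Γ)/(1 − Γ) = 75·(0.638)/(1.36)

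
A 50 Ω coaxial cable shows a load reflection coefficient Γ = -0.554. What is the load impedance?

Z_L = Z_0·(1 + Γ)/(1 − Γ) = 50·(0.446)/(1.55)

Z_L ≈ 14.4 Ω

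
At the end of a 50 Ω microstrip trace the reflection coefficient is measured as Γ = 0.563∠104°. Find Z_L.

Z_L = Z_0·(1 + Γ)/(1 − Γ) = 50·(0.864 + j0.546)/(1.14 − j0.546)

Z_L ≈ 21.5 + j34.4 Ω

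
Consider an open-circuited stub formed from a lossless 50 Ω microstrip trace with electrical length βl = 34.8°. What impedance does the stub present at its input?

Z_in ≈ −j71.9 Ω

tan(βl) = 0.695
For an open-circuited stub, Z_in = −jZ_0·cot(βl) = −jZ_0/tan(βl)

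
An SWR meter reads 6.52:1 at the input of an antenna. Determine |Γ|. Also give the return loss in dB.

|Γ| ≈ 0.734; return loss ≈ 2.69 dB

|Γ| = (S − 1)/(S + 1) = (6.52 − 1)/(6.52 + 1) = 5.52/7.52
RL = −20·log₁₀|Γ| = −20·log₁₀(0.734)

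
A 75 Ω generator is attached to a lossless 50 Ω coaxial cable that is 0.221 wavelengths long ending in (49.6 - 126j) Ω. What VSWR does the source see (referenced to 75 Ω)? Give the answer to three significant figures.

VSWR ≈ 12.3

βl = 2π × 0.221 = 79.6°
tan(βl) = 5.43
Z_in = Z_0·(Z_L + jZ_0·tanβl)/(Z_0 + jZ_L·tanβl) = 6.18 + j7.64 Ω
Γ_s = (Z_in − Z_s)/(Z_in + Z_s) = (-68.8 + j7.64)/(81.2 + j7.64), |Γ_s| = 0.849
VSWR = (1 + |Γ_s|)/(1 − |Γ_s|)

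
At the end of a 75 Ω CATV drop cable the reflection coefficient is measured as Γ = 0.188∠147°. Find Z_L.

Z_L ≈ 53.6 + j11.4 Ω

Z_L = Z_0·(1 + Γ)/(1 − Γ) = 75·(0.842 + j0.102)/(1.16 − j0.102)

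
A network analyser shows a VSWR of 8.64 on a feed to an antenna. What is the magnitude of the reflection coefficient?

|Γ| = (S − 1)/(S + 1) = (8.64 − 1)/(8.64 + 1) = 7.64/9.64

|Γ| ≈ 0.793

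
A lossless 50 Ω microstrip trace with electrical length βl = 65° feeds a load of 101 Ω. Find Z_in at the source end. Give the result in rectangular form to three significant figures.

Z_in ≈ 28.6 − j16.7 Ω

tan(βl) = tan(65°) = 2.14
Z_in = Z_0·(Z_L + jZ_0·tanβl)/(Z_0 + jZ_L·tanβl)
     = 50·(101 + j107)/(50 + j217)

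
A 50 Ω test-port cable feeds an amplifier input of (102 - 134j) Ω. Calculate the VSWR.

Γ = (Z_L − Z_0)/(Z_L + Z_0) = (52 − j134)/(152 − j134)
|Γ| = 144/203 = 0.709
VSWR = (1 + |Γ|)/(1 − |Γ|) = 1.71/0.291

VSWR ≈ 5.88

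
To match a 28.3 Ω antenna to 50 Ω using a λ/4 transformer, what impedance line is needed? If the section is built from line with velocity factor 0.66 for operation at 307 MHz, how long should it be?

Z_qwt = √(Z_0·R_L) = √(50 × 28.3) = √1415
λ = 0.66·c/f = 0.645 m, so l = λ/4 = 0.161 m

Z_qwt ≈ 37.6 Ω; length ≈ 16.1 cm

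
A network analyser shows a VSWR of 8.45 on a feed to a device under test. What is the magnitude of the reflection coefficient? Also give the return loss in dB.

|Γ| = (S − 1)/(S + 1) = (8.45 − 1)/(8.45 + 1) = 7.45/9.45
RL = −20·log₁₀|Γ| = −20·log₁₀(0.788)

|Γ| ≈ 0.788; return loss ≈ 2.07 dB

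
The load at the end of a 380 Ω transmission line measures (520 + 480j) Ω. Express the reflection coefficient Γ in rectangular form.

Γ = (Z_L − Z_0)/(Z_L + Z_0) = (140 + j480)/(900 + j480)

Γ ≈ 0.343 + j0.351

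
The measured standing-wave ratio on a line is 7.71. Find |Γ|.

|Γ| ≈ 0.77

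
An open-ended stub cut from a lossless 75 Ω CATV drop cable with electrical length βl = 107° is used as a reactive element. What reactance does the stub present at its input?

tan(βl) = -3.27
For an open-ended stub, Z_in = −jZ_0·cot(βl) = −jZ_0/tan(βl)

X_in ≈ 22.9 Ω (inductive)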